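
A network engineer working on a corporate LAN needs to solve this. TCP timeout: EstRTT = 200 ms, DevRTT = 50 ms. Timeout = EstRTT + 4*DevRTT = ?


Given: EstRTT = 200 ms, DevRTT = 50 ms
Timeout = EstRTT + 4 * DevRTT
4 * DevRTT = 4 * 50 = 200
Timeout = 200 + 200 = 400 ms

400


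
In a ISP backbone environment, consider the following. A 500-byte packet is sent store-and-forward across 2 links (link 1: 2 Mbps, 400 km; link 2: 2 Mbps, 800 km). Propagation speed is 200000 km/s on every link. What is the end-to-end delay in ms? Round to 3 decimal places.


Packet = 500 bytes = 4000 bits. Store-and-forward: sum (t_trans + t_prop) per link.
Link 1: t_trans = 4000/(2*10^6) s = 2.0000 ms; t_prop = 400/200000 s = 2.0000 ms; subtotal = 4.0000 ms
Link 2: t_trans = 4000/(2*10^6) s = 2.0000 ms; t_prop = 800/200000 s = 4.0000 ms; subtotal = 6.0000 ms
End-to-end = 4.0000 + 6.0000 = 10.0000 ms -> 10.000 ms (3 dp)

10.000


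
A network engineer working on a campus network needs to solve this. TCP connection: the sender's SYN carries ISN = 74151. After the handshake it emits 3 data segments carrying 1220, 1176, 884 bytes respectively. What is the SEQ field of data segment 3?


The SYN occupies sequence number ISN = 74151, so the first data byte is ISN + 1 = 74152.
SEQ of data segment i = (ISN + 1) + sum of payload sizes of segments 1..i-1.
Segment 1: SEQ = 74152, payload = 1220 bytes
Segment 2: SEQ = 75372, payload = 1176 bytes
Segment 3: SEQ = 76548, payload = 884 bytes
SEQ of segment 3 = 74152 + 1220 + 1176 = 76548

76548


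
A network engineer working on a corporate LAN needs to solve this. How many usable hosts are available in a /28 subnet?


Given: subnet mask /28
Host bits = 32 - 28 = 4
Total addresses = 2^4 = 16
Usable hosts = 16 - 2 (network + broadcast) = 14

14


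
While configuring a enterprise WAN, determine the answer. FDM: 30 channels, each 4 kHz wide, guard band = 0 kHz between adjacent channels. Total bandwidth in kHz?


Given: 30 channels, 4 kHz each, guard = 0 kHz
Channel bandwidth = 30 * 4 = 120 kHz
Guard bands = 29 gaps * 0 kHz = 0 kHz
Total = 120 + 0 = 120 kHz

120


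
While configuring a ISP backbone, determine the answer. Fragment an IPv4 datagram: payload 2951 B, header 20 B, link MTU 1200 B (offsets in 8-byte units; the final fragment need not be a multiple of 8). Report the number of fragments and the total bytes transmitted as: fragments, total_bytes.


Max data per non-final fragment = floor((MTU - header)/8)*8 = floor((1200 - 20)/8)*8 = floor(1180/8)*8 = 1176 B
Final fragment needs no 8-byte alignment: it can carry up to MTU - header = 1180 B
Non-final fragments needed = ceil((payload - 1180) / 1176) = ceil(1771/1176) = ceil(1.5060) = 2
Number of fragments = 2 + 1 = 3
Fragment sizes (data): 2 * 1176 B + 599 B (last, 599 <= 1180 OK)
Total bytes sent = payload + n_frags * header = 2951 + 3*20 = 2951 + 60 = 3011 B

3, 3011


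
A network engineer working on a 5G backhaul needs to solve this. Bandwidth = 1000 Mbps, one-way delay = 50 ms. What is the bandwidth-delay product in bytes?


Given: bandwidth = 1000 Mbps, delay = 50 ms
BDP in bits = 1000 * 10^6 * 50 / 1000
BDP in bits = 50000000
BDP in bytes = 50000000 / 8 = 6250000

6250000


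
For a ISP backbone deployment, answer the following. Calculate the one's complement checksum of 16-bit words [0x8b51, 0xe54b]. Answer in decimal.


Given words: [0x8b51, 0xe54b]
Step 1: Sum all words
Raw sum = 35665 + 58699 = 94364
Step 2: Fold carry: (28828 + 1) = 28829
One's complement = ~28829 & 0xFFFF = 36706

36706


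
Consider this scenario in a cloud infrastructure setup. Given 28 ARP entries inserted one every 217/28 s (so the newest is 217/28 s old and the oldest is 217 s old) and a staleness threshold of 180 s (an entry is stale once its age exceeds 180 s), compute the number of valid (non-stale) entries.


Ages are k * 217/28 s for k = 1..28 (spacing = 7.7500 s).
Entry k is valid iff k * 217/28 <= 180 iff k <= 28 * 180 / 217 = 23.2258
n_valid = floor(23.2258) = 23
(n_stale = 28 - 23 = 5)

23


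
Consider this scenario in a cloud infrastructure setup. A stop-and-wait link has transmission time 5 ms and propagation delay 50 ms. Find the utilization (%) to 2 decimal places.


Given: Ttrans = 5 ms, Tprop = 50 ms
RTT = 2 * Tprop = 2 * 50 = 100 ms
U = Ttrans / (Ttrans + RTT)
U = 5 / (5 + 100)
U = 5 / 105 = 0.047619
U% = 4.76%

4.76


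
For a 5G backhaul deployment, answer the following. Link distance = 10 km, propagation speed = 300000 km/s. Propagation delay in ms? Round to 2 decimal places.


Given: distance = 10 km, speed = 300000 km/s
Delay = distance / speed = 10 / 300000 seconds
Delay in ms = 10 * 1000 / 300000
Delay = 0.0333 ms
Rounded to 2 dp = 0.03 ms

0.03


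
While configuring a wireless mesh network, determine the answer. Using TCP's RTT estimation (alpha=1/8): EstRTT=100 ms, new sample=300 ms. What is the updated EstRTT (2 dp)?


Given: EstRTT = 100 ms, SampleRTT = 300 ms, alpha = 1/8
New EstRTT = (1 - alpha) * EstRTT + alpha * SampleRTT
(7/8) * 100 = 87.5
(1/8) * 300 = 37.5
New EstRTT = 87.5 + 37.5 = 125 ms -> 125.00 ms (2 dp)

125.00


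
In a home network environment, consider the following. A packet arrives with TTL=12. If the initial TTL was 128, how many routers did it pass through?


Given: initial TTL = 128, received TTL = 12
Hops = initial TTL - received TTL
Hops = 128 - 12 = 116

116


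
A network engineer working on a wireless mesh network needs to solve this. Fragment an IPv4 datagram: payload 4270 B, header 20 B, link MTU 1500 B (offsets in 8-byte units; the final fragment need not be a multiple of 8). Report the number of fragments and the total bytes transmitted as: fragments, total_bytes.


Max data per non-final fragment = floor((MTU - header)/8)*8 = floor((1500 - 20)/8)*8 = floor(1480/8)*8 = 1480 B
Final fragment needs no 8-byte alignment: it can carry up to MTU - header = 1480 B
Non-final fragments needed = ceil((payload - 1480) / 1480) = ceil(2790/1480) = ceil(1.8851) = 2
Number of fragments = 2 + 1 = 3
Fragment sizes (data): 2 * 1480 B + 1310 B (last, 1310 <= 1480 OK)
Total bytes sent = payload + n_frags * header = 4270 + 3*20 = 4270 + 60 = 4330 B

3, 4330


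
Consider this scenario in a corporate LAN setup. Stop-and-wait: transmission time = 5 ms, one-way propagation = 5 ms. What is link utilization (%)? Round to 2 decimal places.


Given: Ttrans = 5 ms, Tprop = 5 ms
RTT = 2 * Tprop = 2 * 5 = 10 ms
U = Ttrans / (Ttrans + RTT)
U = 5 / (5 + 10)
U = 5 / 15 = 0.333333
U% = 33.33%

33.33


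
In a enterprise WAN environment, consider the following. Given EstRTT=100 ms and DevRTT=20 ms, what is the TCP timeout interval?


Given: EstRTT = 100 ms, DevRTT = 20 ms
Timeout = EstRTT + 4 * DevRTT
4 * DevRTT = 4 * 20 = 80
Timeout = 100 + 80 = 180 ms

180


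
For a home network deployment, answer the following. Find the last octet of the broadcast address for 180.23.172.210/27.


Given: IP = 180.23.172.210, prefix = /27
Host bits = 32 - 27 = 5
Network last octet = 210 AND mask = 192
Host part size = 2^5 - 1 = 31
Broadcast last octet = 192 OR 31 = 223

223


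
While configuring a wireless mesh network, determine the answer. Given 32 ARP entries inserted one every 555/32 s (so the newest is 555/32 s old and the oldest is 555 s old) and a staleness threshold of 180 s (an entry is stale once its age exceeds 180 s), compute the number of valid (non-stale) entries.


Ages are k * 555/32 s for k = 1..32 (spacing = 17.3438 s).
Entry k is valid iff k * 555/32 <= 180 iff k <= 32 * 180 / 555 = 10.3784
n_valid = floor(10.3784) = 10
(n_stale = 32 - 10 = 22)

10


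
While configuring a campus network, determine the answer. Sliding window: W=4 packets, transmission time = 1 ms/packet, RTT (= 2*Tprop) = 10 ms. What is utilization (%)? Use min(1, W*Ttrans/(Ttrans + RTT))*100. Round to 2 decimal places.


Given: W = 4, Ttrans = 1 ms, RTT = 10 ms (= 2 * Tprop, Tprop = 5 ms)
Cycle time = Ttrans + RTT = 1 + 10 = 11 ms (first packet sent until its ACK returns)
W * Ttrans = 4 * 1 = 4 ms of sending per cycle
W * Ttrans / (Ttrans + RTT) = 4 / 11 = 0.363636
U = min(1, 0.363636) = 0.363636
U% = 36.36%

36.36


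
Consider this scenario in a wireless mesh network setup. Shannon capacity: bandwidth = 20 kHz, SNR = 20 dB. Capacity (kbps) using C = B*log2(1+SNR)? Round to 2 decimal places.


Given: B = 20 kHz, SNR = 20 dB
SNR linear = 10^(20/10) = 100
1 + SNR = 101
log2(101) = 6.6582114828
C = 20 * 1000 * 6.6582114828 = 133164.2297 bps
C = 133.164230 kbps -> 133.16 kbps (2 dp)

133.16


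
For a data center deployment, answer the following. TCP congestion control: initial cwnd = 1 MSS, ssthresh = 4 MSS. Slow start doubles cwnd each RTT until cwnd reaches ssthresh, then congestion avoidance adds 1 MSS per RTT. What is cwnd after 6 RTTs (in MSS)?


RTT 0: cwnd = 1 MSS (initial)
RTT 1: cwnd = 2 MSS (slow start, doubled)
RTT 2: cwnd = 4 MSS (slow start, doubled)
RTT 3: cwnd = 5 MSS (congestion avoidance, +1)
RTT 4: cwnd = 6 MSS (congestion avoidance, +1)
RTT 5: cwnd = 7 MSS (congestion avoidance, +1)
RTT 6: cwnd = 8 MSS (congestion avoidance, +1)

8


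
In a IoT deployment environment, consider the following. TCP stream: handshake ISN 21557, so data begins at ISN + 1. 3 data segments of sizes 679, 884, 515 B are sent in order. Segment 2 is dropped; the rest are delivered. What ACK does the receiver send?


SYN uses sequence number 21557; first data byte = ISN + 1 = 21558.
Segment 1: SEQ = 21558, len = 679 B, covers [21558, 22236]
Segment 2: SEQ = 22237, len = 884 B, covers [22237, 23120] [LOST]
Segment 3: SEQ = 23121, len = 515 B, covers [23121, 23635]
In-order data received: bytes [21558, 22236] (segments 1..1).
Segment 2 missing -> gap begins at byte 22237; later segments buffered out of order.
Cumulative ACK = next expected in-order byte = 21558 + 679 = 22237

22237


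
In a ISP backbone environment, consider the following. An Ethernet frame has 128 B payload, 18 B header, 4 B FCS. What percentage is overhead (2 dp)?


Given: payload = 128 B, header = 18 B, trailer = 4 B
Overhead bytes = header + trailer = 18 + 4 = 22
Total frame = payload + overhead = 128 + 22 = 150
Overhead % = 22 / 150 * 100 = 14.6667% -> 14.67% (2 dp)

14.67


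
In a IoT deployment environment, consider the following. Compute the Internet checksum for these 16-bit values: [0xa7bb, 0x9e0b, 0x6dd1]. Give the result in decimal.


Given words: [0xa7bb, 0x9e0b, 0x6dd1]
Step 1: Sum all words
Raw sum = 42939 + 40459 + 28113 = 111511
Step 2: Fold carry: (45975 + 1) = 45976
One's complement = ~45976 & 0xFFFF = 19559

19559


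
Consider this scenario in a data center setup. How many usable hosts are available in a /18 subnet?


Given: subnet mask /18
Host bits = 32 - 18 = 14
Total addresses = 2^14 = 16384
Usable hosts = 16384 - 2 (network + broadcast) = 16382

16382


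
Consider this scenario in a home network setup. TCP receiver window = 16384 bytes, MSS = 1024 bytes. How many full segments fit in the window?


Given: RWND = 16384 bytes, MSS = 1024 bytes
Full segments = floor(RWND / MSS)
Full segments = floor(16384 / 1024)
Full segments = floor(16.0) = 16

16


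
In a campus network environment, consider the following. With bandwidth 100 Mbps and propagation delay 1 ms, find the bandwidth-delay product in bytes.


Given: bandwidth = 100 Mbps, delay = 1 ms
BDP in bits = 100 * 10^6 * 1 / 1000
BDP in bits = 100000
BDP in bytes = 100000 / 8 = 12500

12500


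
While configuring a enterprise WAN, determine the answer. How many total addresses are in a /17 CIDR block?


Given: CIDR prefix /17
Host bits = 32 - 17 = 15
Total addresses = 2^15 = 32768

32768


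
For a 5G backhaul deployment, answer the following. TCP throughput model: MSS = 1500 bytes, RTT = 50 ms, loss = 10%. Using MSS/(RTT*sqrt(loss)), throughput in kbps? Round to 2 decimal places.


Given: MSS = 1500 bytes, RTT = 50 ms, loss = 10%
RTT in seconds = 50 / 1000 = 0.05
Loss rate = 10% = 0.1
sqrt(loss) = sqrt(0.1) = 0.316227766017
Throughput (bytes/s) = 1500 / (0.05 * 0.316227766017) = 94868.3298
Throughput (kbps) = 94868.3298 * 8 / 1000 = 758.946638 -> 758.95 kbps (2 dp)

758.95


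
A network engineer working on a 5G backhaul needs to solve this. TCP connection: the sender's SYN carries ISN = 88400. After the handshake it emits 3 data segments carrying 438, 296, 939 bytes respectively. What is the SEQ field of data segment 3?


The SYN occupies sequence number ISN = 88400, so the first data byte is ISN + 1 = 88401.
SEQ of data segment i = (ISN + 1) + sum of payload sizes of segments 1..i-1.
Segment 1: SEQ = 88401, payload = 438 bytes
Segment 2: SEQ = 88839, payload = 296 bytes
Segment 3: SEQ = 89135, payload = 939 bytes
SEQ of segment 3 = 88401 + 438 + 296 = 89135

89135


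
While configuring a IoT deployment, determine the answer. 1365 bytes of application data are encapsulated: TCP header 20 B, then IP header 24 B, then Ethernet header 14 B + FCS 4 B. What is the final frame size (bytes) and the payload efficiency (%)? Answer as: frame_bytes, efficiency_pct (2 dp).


TCP segment = 1365 + 20 = 1385 B
IP packet = 1385 + 24 = 1409 B
Ethernet frame = 1409 + 14 + 4 = 1427 B
Efficiency = app / frame = 1365 / 1427 = 0.956552 = 95.6552% -> 95.66% (2 dp)

1427, 95.66


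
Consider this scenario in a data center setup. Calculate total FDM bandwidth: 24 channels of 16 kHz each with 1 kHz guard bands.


Given: 24 channels, 16 kHz each, guard = 1 kHz
Channel bandwidth = 24 * 16 = 384 kHz
Guard bands = 23 gaps * 1 kHz = 23 kHz
Total = 384 + 23 = 407 kHz

407


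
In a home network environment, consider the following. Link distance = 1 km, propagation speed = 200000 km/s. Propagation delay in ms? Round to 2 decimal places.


Given: distance = 1 km, speed = 200000 km/s
Delay = distance / speed = 1 / 200000 seconds
Delay in ms = 1 * 1000 / 200000
Delay = 0.0050 ms
Rounded to 2 dp = 0.01 ms

0.01


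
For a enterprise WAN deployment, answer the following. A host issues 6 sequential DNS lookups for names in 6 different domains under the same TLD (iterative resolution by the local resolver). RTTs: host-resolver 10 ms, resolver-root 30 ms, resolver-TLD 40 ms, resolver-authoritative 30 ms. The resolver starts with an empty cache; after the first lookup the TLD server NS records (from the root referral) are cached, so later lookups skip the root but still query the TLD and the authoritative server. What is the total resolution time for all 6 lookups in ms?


Lookup 1 (cold cache): local + root + TLD + auth = 10 + 30 + 40 + 30 = 110 ms
Lookups 2..6 (TLD NS cached -> skip root; new domain -> still ask TLD and auth): local + TLD + auth = 10 + 40 + 30 = 80 ms each
Remaining 5 lookups: 5 * 80 = 400 ms
Total = 110 + 400 = 510 ms

510


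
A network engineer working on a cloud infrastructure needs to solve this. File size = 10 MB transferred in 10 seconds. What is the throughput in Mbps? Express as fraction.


Given: file = 10 MB, time = 10 s
File in Mb = 10 * 8 = 80 Mb
Throughput = 80 / 10 Mbps
Throughput = 8 Mbps

8


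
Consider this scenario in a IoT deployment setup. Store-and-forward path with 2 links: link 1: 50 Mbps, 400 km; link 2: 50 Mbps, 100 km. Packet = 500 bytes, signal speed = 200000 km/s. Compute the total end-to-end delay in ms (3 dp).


Packet = 500 bytes = 4000 bits. Store-and-forward: sum (t_trans + t_prop) per link.
Link 1: t_trans = 4000/(50*10^6) s = 0.0800 ms; t_prop = 400/200000 s = 2.0000 ms; subtotal = 2.0800 ms
Link 2: t_trans = 4000/(50*10^6) s = 0.0800 ms; t_prop = 100/200000 s = 0.5000 ms; subtotal = 0.5800 ms
End-to-end = 2.0800 + 0.5800 = 2.6600 ms -> 2.660 ms (3 dp)

2.660


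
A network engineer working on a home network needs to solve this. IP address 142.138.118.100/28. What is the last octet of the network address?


Given: IP = 142.138.118.100, prefix = /28
Subnet mask = 255.255.255.240
Last octet of IP: 100
Last octet of mask: 240
Network last octet = 100 AND 240 = 96

96


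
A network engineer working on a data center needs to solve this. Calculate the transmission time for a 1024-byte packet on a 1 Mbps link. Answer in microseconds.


Given: packet = 1024 bytes, bandwidth = 1 Mbps
Packet in bits = 1024 * 8 = 8192 bits
Bandwidth = 1 * 10^6 = 1000000 bps
Time = 8192 / 1000000 seconds
Time in us = 8192 * 10^6 / 1000000 = 8192

8192


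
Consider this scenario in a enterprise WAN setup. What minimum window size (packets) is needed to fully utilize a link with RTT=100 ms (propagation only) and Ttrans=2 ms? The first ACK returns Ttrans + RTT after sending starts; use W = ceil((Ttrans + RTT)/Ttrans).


Given: Ttrans = 2 ms, RTT = 100 ms (= 2 * Tprop, Tprop = 50 ms)
Time until first ACK returns = Ttrans + RTT = 2 + 100 = 102 ms
Need W * Ttrans >= Ttrans + RTT  ->  W >= (Ttrans + RTT) / Ttrans
(Ttrans + RTT) / Ttrans = 102 / 2 = 51
W_min = ceil(51) = 51

51


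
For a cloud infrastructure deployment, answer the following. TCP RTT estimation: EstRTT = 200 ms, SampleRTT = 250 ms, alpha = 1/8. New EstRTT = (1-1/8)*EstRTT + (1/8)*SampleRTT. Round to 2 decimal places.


Given: EstRTT = 200 ms, SampleRTT = 250 ms, alpha = 1/8
New EstRTT = (1 - alpha) * EstRTT + alpha * SampleRTT
(7/8) * 200 = 175
(1/8) * 250 = 31.25
New EstRTT = 175 + 31.25 = 206.25 ms -> 206.25 ms (2 dp)

206.25


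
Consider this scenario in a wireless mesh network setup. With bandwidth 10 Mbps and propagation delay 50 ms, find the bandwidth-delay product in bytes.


Given: bandwidth = 10 Mbps, delay = 50 ms
BDP in bits = 10 * 10^6 * 50 / 1000
BDP in bits = 500000
BDP in bytes = 500000 / 8 = 62500

62500


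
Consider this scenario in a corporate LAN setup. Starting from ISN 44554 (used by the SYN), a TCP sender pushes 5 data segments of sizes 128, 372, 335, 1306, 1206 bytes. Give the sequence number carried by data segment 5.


The SYN occupies sequence number ISN = 44554, so the first data byte is ISN + 1 = 44555.
SEQ of data segment i = (ISN + 1) + sum of payload sizes of segments 1..i-1.
Segment 1: SEQ = 44555, payload = 128 bytes
Segment 2: SEQ = 44683, payload = 372 bytes
Segment 3: SEQ = 45055, payload = 335 bytes
Segment 4: SEQ = 45390, payload = 1306 bytes
Segment 5: SEQ = 46696, payload = 1206 bytes
SEQ of segment 5 = 44555 + 128 + 372 + 335 + 1306 = 46696

46696


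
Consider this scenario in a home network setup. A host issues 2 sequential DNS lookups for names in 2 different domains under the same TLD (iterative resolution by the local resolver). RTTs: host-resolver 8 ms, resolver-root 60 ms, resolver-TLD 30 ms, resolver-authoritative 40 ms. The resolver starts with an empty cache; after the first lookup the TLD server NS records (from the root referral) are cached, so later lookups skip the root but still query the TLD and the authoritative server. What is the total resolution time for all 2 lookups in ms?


Lookup 1 (cold cache): local + root + TLD + auth = 8 + 60 + 30 + 40 = 138 ms
Lookups 2..2 (TLD NS cached -> skip root; new domain -> still ask TLD and auth): local + TLD + auth = 8 + 30 + 40 = 78 ms each
Remaining 1 lookups: 1 * 78 = 78 ms
Total = 138 + 78 = 216 ms

216


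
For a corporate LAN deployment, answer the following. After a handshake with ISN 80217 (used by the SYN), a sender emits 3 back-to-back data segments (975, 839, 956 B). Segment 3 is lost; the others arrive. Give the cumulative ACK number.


SYN uses sequence number 80217; first data byte = ISN + 1 = 80218.
Segment 1: SEQ = 80218, len = 975 B, covers [80218, 81192]
Segment 2: SEQ = 81193, len = 839 B, covers [81193, 82031]
Segment 3: SEQ = 82032, len = 956 B, covers [82032, 82987] [LOST]
In-order data received: bytes [80218, 82031] (segments 1..2).
Segment 3 missing -> gap begins at byte 82032.
Cumulative ACK = next expected in-order byte = 80218 + 975 + 839 = 82032

82032


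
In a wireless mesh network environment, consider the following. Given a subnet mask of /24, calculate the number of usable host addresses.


Given: subnet mask /24
Host bits = 32 - 24 = 8
Total addresses = 2^8 = 256
Usable hosts = 256 - 2 (network + broadcast) = 254

254


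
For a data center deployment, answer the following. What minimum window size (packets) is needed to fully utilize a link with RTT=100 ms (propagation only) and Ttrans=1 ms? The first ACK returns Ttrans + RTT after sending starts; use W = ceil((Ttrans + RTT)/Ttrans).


Given: Ttrans = 1 ms, RTT = 100 ms (= 2 * Tprop, Tprop = 50 ms)
Time until first ACK returns = Ttrans + RTT = 1 + 100 = 101 ms
Need W * Ttrans >= Ttrans + RTT  ->  W >= (Ttrans + RTT) / Ttrans
(Ttrans + RTT) / Ttrans = 101 / 1 = 101
W_min = ceil(101) = 101

101


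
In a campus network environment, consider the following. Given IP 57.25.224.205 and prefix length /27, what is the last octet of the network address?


Given: IP = 57.25.224.205, prefix = /27
Subnet mask = 255.255.255.224
Last octet of IP: 205
Last octet of mask: 224
Network last octet = 205 AND 224 = 192

192


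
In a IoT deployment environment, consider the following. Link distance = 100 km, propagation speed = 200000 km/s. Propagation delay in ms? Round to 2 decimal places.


Given: distance = 100 km, speed = 200000 km/s
Delay = distance / speed = 100 / 200000 seconds
Delay in ms = 100 * 1000 / 200000
Delay = 0.5000 ms
Rounded to 2 dp = 0.50 ms

0.50


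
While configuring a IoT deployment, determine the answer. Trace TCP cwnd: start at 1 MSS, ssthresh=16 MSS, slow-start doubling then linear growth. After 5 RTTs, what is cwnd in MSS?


RTT 0: cwnd = 1 MSS (initial)
RTT 1: cwnd = 2 MSS (slow start, doubled)
RTT 2: cwnd = 4 MSS (slow start, doubled)
RTT 3: cwnd = 8 MSS (slow start, doubled)
RTT 4: cwnd = 16 MSS (slow start, doubled)
RTT 5: cwnd = 17 MSS (congestion avoidance, +1)

17


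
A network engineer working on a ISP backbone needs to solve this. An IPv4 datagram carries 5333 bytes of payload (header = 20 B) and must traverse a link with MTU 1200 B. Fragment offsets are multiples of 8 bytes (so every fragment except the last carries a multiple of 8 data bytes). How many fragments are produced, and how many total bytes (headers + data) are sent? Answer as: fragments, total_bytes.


Max data per non-final fragment = floor((MTU - header)/8)*8 = floor((1200 - 20)/8)*8 = floor(1180/8)*8 = 1176 B
Final fragment needs no 8-byte alignment: it can carry up to MTU - header = 1180 B
Non-final fragments needed = ceil((payload - 1180) / 1176) = ceil(4153/1176) = ceil(3.5315) = 4
Number of fragments = 4 + 1 = 5
Fragment sizes (data): 4 * 1176 B + 629 B (last, 629 <= 1180 OK)
Total bytes sent = payload + n_frags * header = 5333 + 5*20 = 5333 + 100 = 5433 B

5, 5433


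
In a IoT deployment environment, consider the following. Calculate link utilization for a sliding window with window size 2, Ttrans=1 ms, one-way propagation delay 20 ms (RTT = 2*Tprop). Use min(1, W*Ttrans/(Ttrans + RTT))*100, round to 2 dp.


Given: W = 2, Ttrans = 1 ms, RTT = 40 ms (= 2 * Tprop, Tprop = 20 ms)
Cycle time = Ttrans + RTT = 1 + 40 = 41 ms (first packet sent until its ACK returns)
W * Ttrans = 2 * 1 = 2 ms of sending per cycle
W * Ttrans / (Ttrans + RTT) = 2 / 41 = 0.048780
U = min(1, 0.048780) = 0.048780
U% = 4.88%

4.88


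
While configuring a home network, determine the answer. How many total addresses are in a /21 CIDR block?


Given: CIDR prefix /21
Host bits = 32 - 21 = 11
Total addresses = 2^11 = 2048

2048


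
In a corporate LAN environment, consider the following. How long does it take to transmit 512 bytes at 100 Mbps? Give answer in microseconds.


Given: packet = 512 bytes, bandwidth = 100 Mbps
Packet in bits = 512 * 8 = 4096 bits
Bandwidth = 100 * 10^6 = 100000000 bps
Time = 4096 / 100000000 seconds
Time in us = 4096 * 10^6 / 100000000 = 40.96

40.96


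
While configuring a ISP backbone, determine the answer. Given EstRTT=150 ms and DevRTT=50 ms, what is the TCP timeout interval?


Given: EstRTT = 150 ms, DevRTT = 50 ms
Timeout = EstRTT + 4 * DevRTT
4 * DevRTT = 4 * 50 = 200
Timeout = 150 + 200 = 350 ms

350


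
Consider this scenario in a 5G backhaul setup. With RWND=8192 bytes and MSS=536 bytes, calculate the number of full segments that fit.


Given: RWND = 8192 bytes, MSS = 536 bytes
Full segments = floor(RWND / MSS)
Full segments = floor(8192 / 536)
Full segments = floor(15.2836) = 15

15


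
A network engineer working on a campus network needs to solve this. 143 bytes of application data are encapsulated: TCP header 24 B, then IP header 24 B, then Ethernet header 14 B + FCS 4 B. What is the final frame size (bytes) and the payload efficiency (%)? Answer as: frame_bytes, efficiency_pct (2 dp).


TCP segment = 143 + 24 = 167 B
IP packet = 167 + 24 = 191 B
Ethernet frame = 191 + 14 + 4 = 209 B
Efficiency = app / frame = 143 / 209 = 0.684211 = 68.4211% -> 68.42% (2 dp)

209, 68.42


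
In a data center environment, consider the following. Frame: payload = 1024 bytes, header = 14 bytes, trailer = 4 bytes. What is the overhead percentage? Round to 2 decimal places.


Given: payload = 1024 B, header = 14 B, trailer = 4 B
Overhead bytes = header + trailer = 14 + 4 = 18
Total frame = payload + overhead = 1024 + 18 = 1042
Overhead % = 18 / 1042 * 100 = 1.7274% -> 1.73% (2 dp)

1.73


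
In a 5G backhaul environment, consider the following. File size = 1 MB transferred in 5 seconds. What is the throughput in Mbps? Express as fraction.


Given: file = 1 MB, time = 5 s
File in Mb = 1 * 8 = 8 Mb
Throughput = 8 / 5 Mbps
Throughput = 8/5 Mbps

8/5


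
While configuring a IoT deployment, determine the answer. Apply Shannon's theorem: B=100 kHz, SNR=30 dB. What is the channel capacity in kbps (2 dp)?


Given: B = 100 kHz, SNR = 30 dB
SNR linear = 10^(30/10) = 1000
1 + SNR = 1001
log2(1001) = 9.9672262588
C = 100 * 1000 * 9.9672262588 = 996722.6259 bps
C = 996.722626 kbps -> 996.72 kbps (2 dp)

996.72


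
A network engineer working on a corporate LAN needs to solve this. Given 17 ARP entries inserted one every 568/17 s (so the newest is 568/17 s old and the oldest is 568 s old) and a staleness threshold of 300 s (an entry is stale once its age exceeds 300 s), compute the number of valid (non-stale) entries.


Ages are k * 568/17 s for k = 1..17 (spacing = 33.4118 s).
Entry k is valid iff k * 568/17 <= 300 iff k <= 17 * 300 / 568 = 8.9789
n_valid = floor(8.9789) = 8
(n_stale = 17 - 8 = 9)

8


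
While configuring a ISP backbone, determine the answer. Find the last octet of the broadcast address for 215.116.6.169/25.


Given: IP = 215.116.6.169, prefix = /25
Host bits = 32 - 25 = 7
Network last octet = 169 AND mask = 128
Host part size = 2^7 - 1 = 127
Broadcast last octet = 128 OR 127 = 255

255


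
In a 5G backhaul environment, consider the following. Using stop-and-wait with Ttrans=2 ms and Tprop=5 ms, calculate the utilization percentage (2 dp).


Given: Ttrans = 2 ms, Tprop = 5 ms
RTT = 2 * Tprop = 2 * 5 = 10 ms
U = Ttrans / (Ttrans + RTT)
U = 2 / (2 + 10)
U = 2 / 12 = 0.166667
U% = 16.67%

16.67


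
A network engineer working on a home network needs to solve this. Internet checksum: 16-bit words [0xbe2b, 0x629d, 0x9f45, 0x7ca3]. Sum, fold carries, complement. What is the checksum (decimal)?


Given words: [0xbe2b, 0x629d, 0x9f45, 0x7ca3]
Step 1: Sum all words
Raw sum = 48683 + 25245 + 40773 + 31907 = 146608
Step 2: Fold carry: (15536 + 2) = 15538
One's complement = ~15538 & 0xFFFF = 49997

49997


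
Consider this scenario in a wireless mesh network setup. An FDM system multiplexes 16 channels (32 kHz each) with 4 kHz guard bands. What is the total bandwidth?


Given: 16 channels, 32 kHz each, guard = 4 kHz
Channel bandwidth = 16 * 32 = 512 kHz
Guard bands = 15 gaps * 4 kHz = 60 kHz
Total = 512 + 60 = 572 kHz

572


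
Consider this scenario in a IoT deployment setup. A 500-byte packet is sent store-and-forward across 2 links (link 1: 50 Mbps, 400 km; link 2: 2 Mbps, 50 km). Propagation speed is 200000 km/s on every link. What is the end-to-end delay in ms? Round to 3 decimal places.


Packet = 500 bytes = 4000 bits. Store-and-forward: sum (t_trans + t_prop) per link.
Link 1: t_trans = 4000/(50*10^6) s = 0.0800 ms; t_prop = 400/200000 s = 2.0000 ms; subtotal = 2.0800 ms
Link 2: t_trans = 4000/(2*10^6) s = 2.0000 ms; t_prop = 50/200000 s = 0.2500 ms; subtotal = 2.2500 ms
End-to-end = 2.0800 + 2.2500 = 4.3300 ms -> 4.330 ms (3 dp)

4.330


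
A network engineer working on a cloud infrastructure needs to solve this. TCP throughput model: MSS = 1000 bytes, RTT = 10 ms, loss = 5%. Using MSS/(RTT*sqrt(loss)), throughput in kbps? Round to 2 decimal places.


Given: MSS = 1000 bytes, RTT = 10 ms, loss = 5%
RTT in seconds = 10 / 1000 = 0.01
Loss rate = 5% = 0.05
sqrt(loss) = sqrt(0.05) = 0.223606797750
Throughput (bytes/s) = 1000 / (0.01 * 0.223606797750) = 447213.5955
Throughput (kbps) = 447213.5955 * 8 / 1000 = 3577.708764 -> 3577.71 kbps (2 dp)

3577.71


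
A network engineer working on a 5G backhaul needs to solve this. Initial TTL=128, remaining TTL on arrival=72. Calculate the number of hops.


Given: initial TTL = 128, received TTL = 72
Hops = initial TTL - received TTL
Hops = 128 - 72 = 56

56


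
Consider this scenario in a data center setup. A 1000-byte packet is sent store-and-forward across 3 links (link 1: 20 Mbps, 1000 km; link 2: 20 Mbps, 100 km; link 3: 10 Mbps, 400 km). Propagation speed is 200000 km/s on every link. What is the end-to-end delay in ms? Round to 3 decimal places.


Packet = 1000 bytes = 8000 bits. Store-and-forward: sum (t_trans + t_prop) per link.
Link 1: t_trans = 8000/(20*10^6) s = 0.4000 ms; t_prop = 1000/200000 s = 5.0000 ms; subtotal = 5.4000 ms
Link 2: t_trans = 8000/(20*10^6) s = 0.4000 ms; t_prop = 100/200000 s = 0.5000 ms; subtotal = 0.9000 ms
Link 3: t_trans = 8000/(10*10^6) s = 0.8000 ms; t_prop = 400/200000 s = 2.0000 ms; subtotal = 2.8000 ms
End-to-end = 5.4000 + 0.9000 + 2.8000 = 9.1000 ms -> 9.100 ms (3 dp)

9.100


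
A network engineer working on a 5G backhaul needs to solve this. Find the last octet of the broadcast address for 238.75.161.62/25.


Given: IP = 238.75.161.62, prefix = /25
Host bits = 32 - 25 = 7
Network last octet = 62 AND mask = 0
Host part size = 2^7 - 1 = 127
Broadcast last octet = 0 OR 127 = 127

127


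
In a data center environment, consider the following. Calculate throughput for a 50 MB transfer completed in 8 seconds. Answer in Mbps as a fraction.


Given: file = 50 MB, time = 8 s
File in Mb = 50 * 8 = 400 Mb
Throughput = 400 / 8 Mbps
Throughput = 50 Mbps

50


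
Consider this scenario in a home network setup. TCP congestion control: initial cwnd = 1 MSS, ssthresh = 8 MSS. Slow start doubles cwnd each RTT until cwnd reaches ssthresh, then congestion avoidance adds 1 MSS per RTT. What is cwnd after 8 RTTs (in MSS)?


RTT 0: cwnd = 1 MSS (initial)
RTT 1: cwnd = 2 MSS (slow start, doubled)
RTT 2: cwnd = 4 MSS (slow start, doubled)
RTT 3: cwnd = 8 MSS (slow start, doubled)
RTT 4: cwnd = 9 MSS (congestion avoidance, +1)
RTT 5: cwnd = 10 MSS (congestion avoidance, +1)
RTT 6: cwnd = 11 MSS (congestion avoidance, +1)
RTT 7: cwnd = 12 MSS (congestion avoidance, +1)
RTT 8: cwnd = 13 MSS (congestion avoidance, +1)

13


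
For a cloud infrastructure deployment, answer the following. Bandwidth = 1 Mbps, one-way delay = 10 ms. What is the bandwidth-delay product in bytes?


Given: bandwidth = 1 Mbps, delay = 10 ms
BDP in bits = 1 * 10^6 * 10 / 1000
BDP in bits = 10000
BDP in bytes = 10000 / 8 = 1250

1250


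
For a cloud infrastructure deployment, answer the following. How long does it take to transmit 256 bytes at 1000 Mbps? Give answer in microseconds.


Given: packet = 256 bytes, bandwidth = 1000 Mbps
Packet in bits = 256 * 8 = 2048 bits
Bandwidth = 1000 * 10^6 = 1000000000 bps
Time = 2048 / 1000000000 seconds
Time in us = 2048 * 10^6 / 1000000000 = 2.048

2.048


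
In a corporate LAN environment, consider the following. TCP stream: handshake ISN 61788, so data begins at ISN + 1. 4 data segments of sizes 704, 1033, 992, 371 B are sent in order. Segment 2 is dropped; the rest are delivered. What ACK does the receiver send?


SYN uses sequence number 61788; first data byte = ISN + 1 = 61789.
Segment 1: SEQ = 61789, len = 704 B, covers [61789, 62492]
Segment 2: SEQ = 62493, len = 1033 B, covers [62493, 63525] [LOST]
Segment 3: SEQ = 63526, len = 992 B, covers [63526, 64517]
Segment 4: SEQ = 64518, len = 371 B, covers [64518, 64888]
In-order data received: bytes [61789, 62492] (segments 1..1).
Segment 2 missing -> gap begins at byte 62493; later segments buffered out of order.
Cumulative ACK = next expected in-order byte = 61789 + 704 = 62493

62493


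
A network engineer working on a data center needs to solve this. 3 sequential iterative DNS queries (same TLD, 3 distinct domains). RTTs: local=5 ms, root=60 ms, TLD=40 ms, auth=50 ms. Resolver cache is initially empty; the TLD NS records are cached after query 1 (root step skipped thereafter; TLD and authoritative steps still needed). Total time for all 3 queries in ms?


Lookup 1 (cold cache): local + root + TLD + auth = 5 + 60 + 40 + 50 = 155 ms
Lookups 2..3 (TLD NS cached -> skip root; new domain -> still ask TLD and auth): local + TLD + auth = 5 + 40 + 50 = 95 ms each
Remaining 2 lookups: 2 * 95 = 190 ms
Total = 155 + 190 = 345 ms

345


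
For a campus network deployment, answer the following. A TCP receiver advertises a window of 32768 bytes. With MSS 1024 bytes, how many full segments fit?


Given: RWND = 32768 bytes, MSS = 1024 bytes
Full segments = floor(RWND / MSS)
Full segments = floor(32768 / 1024)
Full segments = floor(32.0) = 32

32


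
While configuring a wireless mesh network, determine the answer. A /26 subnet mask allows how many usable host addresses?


Given: subnet mask /26
Host bits = 32 - 26 = 6
Total addresses = 2^6 = 64
Usable hosts = 64 - 2 (network + broadcast) = 62

62


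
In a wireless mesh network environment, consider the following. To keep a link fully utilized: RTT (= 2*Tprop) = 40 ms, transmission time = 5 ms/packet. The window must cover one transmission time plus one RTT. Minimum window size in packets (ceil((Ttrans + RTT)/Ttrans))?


Given: Ttrans = 5 ms, RTT = 40 ms (= 2 * Tprop, Tprop = 20 ms)
Time until first ACK returns = Ttrans + RTT = 5 + 40 = 45 ms
Need W * Ttrans >= Ttrans + RTT  ->  W >= (Ttrans + RTT) / Ttrans
(Ttrans + RTT) / Ttrans = 45 / 5 = 9
W_min = ceil(9) = 9

9


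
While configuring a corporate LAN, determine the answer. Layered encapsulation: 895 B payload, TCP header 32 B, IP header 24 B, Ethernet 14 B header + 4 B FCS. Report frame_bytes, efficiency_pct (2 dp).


TCP segment = 895 + 32 = 927 B
IP packet = 927 + 24 = 951 B
Ethernet frame = 951 + 14 + 4 = 969 B
Efficiency = app / frame = 895 / 969 = 0.923633 = 92.3633% -> 92.36% (2 dp)

969, 92.36


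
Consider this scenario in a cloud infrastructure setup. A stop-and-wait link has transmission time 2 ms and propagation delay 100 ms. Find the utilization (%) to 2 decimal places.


Given: Ttrans = 2 ms, Tprop = 100 ms
RTT = 2 * Tprop = 2 * 100 = 200 ms
U = Ttrans / (Ttrans + RTT)
U = 2 / (2 + 200)
U = 2 / 202 = 0.009901
U% = 0.99%

0.99


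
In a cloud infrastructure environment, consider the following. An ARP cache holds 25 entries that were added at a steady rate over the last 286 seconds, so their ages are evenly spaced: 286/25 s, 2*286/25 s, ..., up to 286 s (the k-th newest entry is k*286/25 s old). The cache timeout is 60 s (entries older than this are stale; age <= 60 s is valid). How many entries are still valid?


Ages are k * 286/25 s for k = 1..25 (spacing = 11.4400 s).
Entry k is valid iff k * 286/25 <= 60 iff k <= 25 * 60 / 286 = 5.2448
n_valid = floor(5.2448) = 5
(n_stale = 25 - 5 = 20)

5


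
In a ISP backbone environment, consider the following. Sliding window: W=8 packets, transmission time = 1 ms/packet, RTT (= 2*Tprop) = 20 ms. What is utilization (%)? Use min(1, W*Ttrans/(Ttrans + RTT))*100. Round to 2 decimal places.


Given: W = 8, Ttrans = 1 ms, RTT = 20 ms (= 2 * Tprop, Tprop = 10 ms)
Cycle time = Ttrans + RTT = 1 + 20 = 21 ms (first packet sent until its ACK returns)
W * Ttrans = 8 * 1 = 8 ms of sending per cycle
W * Ttrans / (Ttrans + RTT) = 8 / 21 = 0.380952
U = min(1, 0.380952) = 0.380952
U% = 38.10%

38.10


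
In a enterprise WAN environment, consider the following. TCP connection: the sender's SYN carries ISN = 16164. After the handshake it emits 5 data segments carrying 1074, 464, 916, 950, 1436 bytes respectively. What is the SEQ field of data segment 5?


The SYN occupies sequence number ISN = 16164, so the first data byte is ISN + 1 = 16165.
SEQ of data segment i = (ISN + 1) + sum of payload sizes of segments 1..i-1.
Segment 1: SEQ = 16165, payload = 1074 bytes
Segment 2: SEQ = 17239, payload = 464 bytes
Segment 3: SEQ = 17703, payload = 916 bytes
Segment 4: SEQ = 18619, payload = 950 bytes
Segment 5: SEQ = 19569, payload = 1436 bytes
SEQ of segment 5 = 16165 + 1074 + 464 + 916 + 950 = 19569

19569


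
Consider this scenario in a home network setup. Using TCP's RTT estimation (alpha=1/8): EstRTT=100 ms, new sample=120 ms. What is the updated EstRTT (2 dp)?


Given: EstRTT = 100 ms, SampleRTT = 120 ms, alpha = 1/8
New EstRTT = (1 - alpha) * EstRTT + alpha * SampleRTT
(7/8) * 100 = 87.5
(1/8) * 120 = 15
New EstRTT = 87.5 + 15 = 102.5 ms -> 102.50 ms (2 dp)

102.50


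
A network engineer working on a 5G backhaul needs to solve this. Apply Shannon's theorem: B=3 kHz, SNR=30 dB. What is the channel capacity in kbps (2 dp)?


Given: B = 3 kHz, SNR = 30 dB
SNR linear = 10^(30/10) = 1000
1 + SNR = 1001
log2(1001) = 9.9672262588
C = 3 * 1000 * 9.9672262588 = 29901.6788 bps
C = 29.901679 kbps -> 29.90 kbps (2 dp)

29.90


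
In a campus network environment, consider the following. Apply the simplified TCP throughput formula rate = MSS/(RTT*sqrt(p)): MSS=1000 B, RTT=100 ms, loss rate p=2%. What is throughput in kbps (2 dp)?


Given: MSS = 1000 bytes, RTT = 100 ms, loss = 2%
RTT in seconds = 100 / 1000 = 0.1
Loss rate = 2% = 0.02
sqrt(loss) = sqrt(0.02) = 0.141421356237
Throughput (bytes/s) = 1000 / (0.1 * 0.141421356237) = 70710.6781
Throughput (kbps) = 70710.6781 * 8 / 1000 = 565.685425 -> 565.69 kbps (2 dp)

565.69


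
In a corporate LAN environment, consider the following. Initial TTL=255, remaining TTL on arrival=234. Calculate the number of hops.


Given: initial TTL = 255, received TTL = 234
Hops = initial TTL - received TTL
Hops = 255 - 234 = 21

21


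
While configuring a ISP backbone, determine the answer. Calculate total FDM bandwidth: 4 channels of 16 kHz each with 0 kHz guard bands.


Given: 4 channels, 16 kHz each, guard = 0 kHz
Channel bandwidth = 4 * 16 = 64 kHz
Guard bands = 3 gaps * 0 kHz = 0 kHz
Total = 64 + 0 = 64 kHz

64


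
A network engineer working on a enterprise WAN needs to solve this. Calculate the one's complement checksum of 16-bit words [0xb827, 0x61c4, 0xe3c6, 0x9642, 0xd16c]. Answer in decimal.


Given words: [0xb827, 0x61c4, 0xe3c6, 0x9642, 0xd16c]
Step 1: Sum all words
Raw sum = 47143 + 25028 + 58310 + 38466 + 53612 = 222559
Step 2: Fold carry: (25951 + 3) = 25954
One's complement = ~25954 & 0xFFFF = 39581

39581


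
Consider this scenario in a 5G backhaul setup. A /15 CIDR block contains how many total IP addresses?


Given: CIDR prefix /15
Host bits = 32 - 15 = 17
Total addresses = 2^17 = 131072

131072


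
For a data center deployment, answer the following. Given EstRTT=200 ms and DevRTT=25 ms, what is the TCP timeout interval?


Given: EstRTT = 200 ms, DevRTT = 25 ms
Timeout = EstRTT + 4 * DevRTT
4 * DevRTT = 4 * 25 = 100
Timeout = 200 + 100 = 300 ms

300


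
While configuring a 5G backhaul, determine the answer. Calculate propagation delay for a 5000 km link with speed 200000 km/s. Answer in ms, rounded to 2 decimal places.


Given: distance = 5000 km, speed = 200000 km/s
Delay = distance / speed = 5000 / 200000 seconds
Delay in ms = 5000 * 1000 / 200000
Delay = 25.0000 ms
Rounded to 2 dp = 25.00 ms

25.00


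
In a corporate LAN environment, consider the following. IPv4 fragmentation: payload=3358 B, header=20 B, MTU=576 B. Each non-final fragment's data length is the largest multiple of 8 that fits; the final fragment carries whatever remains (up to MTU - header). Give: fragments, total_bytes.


Max data per non-final fragment = floor((MTU - header)/8)*8 = floor((576 - 20)/8)*8 = floor(556/8)*8 = 552 B
Final fragment needs no 8-byte alignment: it can carry up to MTU - header = 556 B
Non-final fragments needed = ceil((payload - 556) / 552) = ceil(2802/552) = ceil(5.0761) = 6
Number of fragments = 6 + 1 = 7
Fragment sizes (data): 6 * 552 B + 46 B (last, 46 <= 556 OK)
Total bytes sent = payload + n_frags * header = 3358 + 7*20 = 3358 + 140 = 3498 B

7, 3498
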